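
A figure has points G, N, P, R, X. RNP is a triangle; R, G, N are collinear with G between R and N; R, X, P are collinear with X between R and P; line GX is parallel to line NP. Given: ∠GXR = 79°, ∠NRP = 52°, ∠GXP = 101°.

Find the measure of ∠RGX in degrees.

1. ∠NPR = 79°  [GX∥NP, corresponding at X]
2. ∠PNR = 49°  [△RNP]
3. ∠RGX = 49°  [GX∥NP, corresponding at G]

∠RGX = 49°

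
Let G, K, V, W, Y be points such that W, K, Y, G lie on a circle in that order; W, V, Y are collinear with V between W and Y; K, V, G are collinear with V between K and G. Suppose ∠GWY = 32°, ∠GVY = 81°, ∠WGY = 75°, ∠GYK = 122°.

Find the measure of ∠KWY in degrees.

1. ∠GYW = 73°  [△WYG]
2. ∠KVW = 81°  [vertical angles at V]
3. ∠GKW = 73°  [same arc WG]
4. ∠KWY = 26°  [△WVK]

∠KWY = 26°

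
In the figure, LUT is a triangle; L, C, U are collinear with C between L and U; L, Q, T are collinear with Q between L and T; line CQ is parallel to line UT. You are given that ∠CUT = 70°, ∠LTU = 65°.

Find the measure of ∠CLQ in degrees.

1. ∠LUT = 70°  [C on ray UL]
2. ∠TLU = 45°  [△LUT]
3. ∠CLQ = 45°  [C on LU, Q on LT]

∠CLQ = 45°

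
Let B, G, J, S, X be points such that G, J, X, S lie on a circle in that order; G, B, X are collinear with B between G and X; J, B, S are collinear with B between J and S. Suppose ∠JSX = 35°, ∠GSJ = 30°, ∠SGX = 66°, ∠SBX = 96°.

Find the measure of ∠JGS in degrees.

∠JGS = 101°

1. ∠JGX = 35°  [same arc JX]
2. ∠GBJ = 96°  [vertical angles at B]
3. ∠GJS = 49°  [△GBJ]
4. ∠JGS = 101°  [△GJS]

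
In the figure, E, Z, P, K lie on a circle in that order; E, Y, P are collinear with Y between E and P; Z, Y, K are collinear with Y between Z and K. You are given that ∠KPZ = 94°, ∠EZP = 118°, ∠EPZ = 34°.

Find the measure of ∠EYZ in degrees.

1. ∠KEZ = 86°  [cyclic EZPK, opposite ∠E+∠P]
2. ∠PEZ = 28°  [△EZP]
3. ∠EKZ = 34°  [same arc EZ]
4. ∠EZK = 60°  [△EZK]
5. ∠EYZ = 92°  [△EYZ]

∠EYZ = 92°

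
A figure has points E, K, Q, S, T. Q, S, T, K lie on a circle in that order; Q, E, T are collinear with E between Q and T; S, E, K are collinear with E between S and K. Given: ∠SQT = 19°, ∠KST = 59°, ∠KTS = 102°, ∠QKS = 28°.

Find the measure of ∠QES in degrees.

1. ∠KQS = 78°  [cyclic QSTK, opposite ∠Q+∠T]
2. ∠KSQ = 74°  [△QSK]
3. ∠QES = 87°  [△QES]

∠QES = 87°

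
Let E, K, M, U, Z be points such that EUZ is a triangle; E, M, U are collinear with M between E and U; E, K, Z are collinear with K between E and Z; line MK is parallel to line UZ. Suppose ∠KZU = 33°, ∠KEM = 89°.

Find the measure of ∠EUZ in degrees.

1. ∠EZU = 33°  [K on ray ZE]
2. ∠UEZ = 89°  [M on EU, K on EZ]
3. ∠EUZ = 58°  [△EUZ]

∠EUZ = 58°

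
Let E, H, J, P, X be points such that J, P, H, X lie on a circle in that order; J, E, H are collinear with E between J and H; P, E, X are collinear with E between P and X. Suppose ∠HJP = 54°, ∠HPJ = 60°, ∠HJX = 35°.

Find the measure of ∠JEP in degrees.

∠JEP = 101°

1. ∠HXP = 54°  [same arc PH]
2. ∠HXJ = 120°  [cyclic JPHX, opposite ∠P+∠X]
3. ∠JHX = 25°  [△JHX]
4. ∠HEX = 101°  [△HEX]
5. ∠JEP = 101°  [vertical angles at E]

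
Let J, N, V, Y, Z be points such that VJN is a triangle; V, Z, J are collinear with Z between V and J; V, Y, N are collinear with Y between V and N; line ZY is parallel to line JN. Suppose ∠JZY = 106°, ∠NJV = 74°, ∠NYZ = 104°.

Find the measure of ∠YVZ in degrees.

∠YVZ = 30°

1. ∠VZY = 74°  [linear pair at Z on VJ]
2. ∠VYZ = 76°  [linear pair at Y on VN]
3. ∠YVZ = 30°  [△VZY]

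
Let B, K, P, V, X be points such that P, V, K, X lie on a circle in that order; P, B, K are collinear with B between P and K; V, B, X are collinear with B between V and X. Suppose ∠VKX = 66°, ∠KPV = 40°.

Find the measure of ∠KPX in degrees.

∠KPX = 74°

1. ∠KXV = 40°  [same arc VK]
2. ∠KVX = 74°  [△VKX]
3. ∠KPX = 74°  [same arc KX]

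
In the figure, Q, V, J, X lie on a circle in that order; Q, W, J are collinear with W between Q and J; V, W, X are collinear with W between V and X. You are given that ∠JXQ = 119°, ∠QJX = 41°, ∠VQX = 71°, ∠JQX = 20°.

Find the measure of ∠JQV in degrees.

1. ∠VJX = 109°  [cyclic QVJX, opposite ∠Q+∠J]
2. ∠JVX = 20°  [same arc JX]
3. ∠JXV = 51°  [△VJX]
4. ∠JQV = 51°  [same arc VJ]

∠JQV = 51°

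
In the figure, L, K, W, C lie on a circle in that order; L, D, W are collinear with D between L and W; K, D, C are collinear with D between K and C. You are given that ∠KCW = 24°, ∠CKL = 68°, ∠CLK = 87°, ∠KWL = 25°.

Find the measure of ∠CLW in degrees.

∠CLW = 63°

1. ∠CWK = 93°  [cyclic LKWC, opposite ∠L+∠W]
2. ∠CKW = 63°  [△KWC]
3. ∠CLW = 63°  [same arc WC]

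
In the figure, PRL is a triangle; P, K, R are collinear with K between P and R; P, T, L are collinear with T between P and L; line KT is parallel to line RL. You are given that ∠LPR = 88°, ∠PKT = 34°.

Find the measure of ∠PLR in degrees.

∠PLR = 58°

1. ∠KPT = 88°  [K on PR, T on PL]
2. ∠KTP = 58°  [△PKT]
3. ∠PLR = 58°  [KT∥RL, corresponding at T]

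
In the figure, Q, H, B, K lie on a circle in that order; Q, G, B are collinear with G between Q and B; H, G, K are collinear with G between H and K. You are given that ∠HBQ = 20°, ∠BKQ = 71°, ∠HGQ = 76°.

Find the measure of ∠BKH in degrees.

∠BKH = 51°

1. ∠BHQ = 109°  [cyclic QHBK, opposite ∠H+∠K]
2. ∠BQH = 51°  [△QHB]
3. ∠BKH = 51°  [same arc HB]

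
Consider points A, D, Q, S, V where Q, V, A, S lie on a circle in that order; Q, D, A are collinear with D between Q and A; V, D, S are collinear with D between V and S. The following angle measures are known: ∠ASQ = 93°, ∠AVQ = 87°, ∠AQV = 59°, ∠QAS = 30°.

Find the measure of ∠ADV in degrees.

∠ADV = 89°

1. ∠AQS = 57°  [△QAS]
2. ∠QAV = 34°  [△QVA]
3. ∠AVS = 57°  [same arc AS]
4. ∠ADV = 89°  [△VDA]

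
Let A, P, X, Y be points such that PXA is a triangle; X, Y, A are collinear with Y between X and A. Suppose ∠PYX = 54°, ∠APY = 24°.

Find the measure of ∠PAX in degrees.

1. ∠AYP = 126°  [linear pair at Y on XA]
2. ∠PAY = 30°  [△PYA]
3. ∠PAX = 30°  [Y on ray AX]

∠PAX = 30°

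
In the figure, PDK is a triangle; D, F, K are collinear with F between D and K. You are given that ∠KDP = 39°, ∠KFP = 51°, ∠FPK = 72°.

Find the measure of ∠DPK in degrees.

1. ∠FKP = 57°  [△PFK]
2. ∠DKP = 57°  [F on ray KD]
3. ∠DPK = 84°  [△PDK]

∠DPK = 84°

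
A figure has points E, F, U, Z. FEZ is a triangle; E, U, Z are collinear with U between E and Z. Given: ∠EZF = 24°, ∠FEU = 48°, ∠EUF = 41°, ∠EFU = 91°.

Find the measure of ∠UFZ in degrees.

∠UFZ = 17°

1. ∠FZU = 24°  [U on ray ZE]
2. ∠FUZ = 139°  [linear pair at U on EZ]
3. ∠UFZ = 17°  [△FUZ]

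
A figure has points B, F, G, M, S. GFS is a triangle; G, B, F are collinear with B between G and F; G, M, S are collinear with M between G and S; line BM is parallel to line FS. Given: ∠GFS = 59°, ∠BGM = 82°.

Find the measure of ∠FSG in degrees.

1. ∠GBM = 59°  [BM∥FS, corresponding at B]
2. ∠BMG = 39°  [△GBM]
3. ∠FSG = 39°  [BM∥FS, corresponding at M]

∠FSG = 39°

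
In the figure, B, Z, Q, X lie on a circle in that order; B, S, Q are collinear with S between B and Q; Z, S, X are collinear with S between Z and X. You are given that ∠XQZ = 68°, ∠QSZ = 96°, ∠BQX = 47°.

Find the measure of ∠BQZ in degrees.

1. ∠XBZ = 112°  [cyclic BZQX, opposite ∠B+∠Q]
2. ∠BZX = 47°  [same arc BX]
3. ∠BXZ = 21°  [△BZX]
4. ∠BQZ = 21°  [same arc BZ]

∠BQZ = 21°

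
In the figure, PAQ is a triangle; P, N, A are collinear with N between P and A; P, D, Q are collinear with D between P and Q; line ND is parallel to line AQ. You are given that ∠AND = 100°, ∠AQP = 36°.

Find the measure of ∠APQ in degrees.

1. ∠DNP = 80°  [linear pair at N on PA]
2. ∠NDP = 36°  [ND∥AQ, corresponding at D]
3. ∠DPN = 64°  [△PND]
4. ∠APQ = 64°  [N on PA, D on PQ]

∠APQ = 64°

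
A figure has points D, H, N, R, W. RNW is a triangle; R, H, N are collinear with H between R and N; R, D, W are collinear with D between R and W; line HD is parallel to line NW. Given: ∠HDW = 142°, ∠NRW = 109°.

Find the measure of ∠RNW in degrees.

∠RNW = 33°

1. ∠HDR = 38°  [linear pair at D on RW]
2. ∠DRH = 109°  [H on RN, D on RW]
3. ∠DHR = 33°  [△RHD]
4. ∠RNW = 33°  [HD∥NW, corresponding at H]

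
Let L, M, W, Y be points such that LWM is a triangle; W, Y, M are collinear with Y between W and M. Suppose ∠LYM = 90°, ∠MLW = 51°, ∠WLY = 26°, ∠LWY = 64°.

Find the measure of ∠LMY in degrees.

1. ∠LWM = 64°  [Y on ray WM]
2. ∠LMW = 65°  [△LWM]
3. ∠LMY = 65°  [Y on ray MW]

∠LMY = 65°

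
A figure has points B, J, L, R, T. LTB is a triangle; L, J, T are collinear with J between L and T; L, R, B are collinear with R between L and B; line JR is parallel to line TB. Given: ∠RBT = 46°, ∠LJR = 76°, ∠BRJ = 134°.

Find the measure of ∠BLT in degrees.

1. ∠LBT = 46°  [R on ray BL]
2. ∠BTL = 76°  [JR∥TB, corresponding at J]
3. ∠BLT = 58°  [△LTB]

∠BLT = 58°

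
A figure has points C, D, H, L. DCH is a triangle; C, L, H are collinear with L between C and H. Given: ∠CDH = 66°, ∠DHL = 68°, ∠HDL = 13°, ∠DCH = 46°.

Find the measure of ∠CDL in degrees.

∠CDL = 53°

1. ∠DLH = 99°  [△DLH]
2. ∠DCL = 46°  [L on ray CH]
3. ∠CLD = 81°  [linear pair at L on CH]
4. ∠CDL = 53°  [△DCL]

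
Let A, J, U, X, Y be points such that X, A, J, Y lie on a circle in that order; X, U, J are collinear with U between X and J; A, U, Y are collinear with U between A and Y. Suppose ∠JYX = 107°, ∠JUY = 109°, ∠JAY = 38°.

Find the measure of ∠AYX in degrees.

1. ∠XUY = 71°  [linear pair at U on XJ]
2. ∠JXY = 38°  [same arc JY]
3. ∠AYX = 71°  [△XUY]

∠AYX = 71°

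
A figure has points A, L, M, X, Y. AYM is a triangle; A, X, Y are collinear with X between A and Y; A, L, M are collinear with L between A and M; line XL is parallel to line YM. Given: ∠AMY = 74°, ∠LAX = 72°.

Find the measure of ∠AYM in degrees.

1. ∠ALX = 74°  [XL∥YM, corresponding at L]
2. ∠AXL = 34°  [△AXL]
3. ∠AYM = 34°  [XL∥YM, corresponding at X]

∠AYM = 34°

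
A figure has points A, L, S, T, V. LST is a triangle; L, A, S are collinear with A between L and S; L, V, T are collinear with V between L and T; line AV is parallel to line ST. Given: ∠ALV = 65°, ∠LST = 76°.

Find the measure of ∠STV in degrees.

∠STV = 39°

1. ∠SLT = 65°  [A on LS, V on LT]
2. ∠LTS = 39°  [△LST]
3. ∠STV = 39°  [V on ray TL]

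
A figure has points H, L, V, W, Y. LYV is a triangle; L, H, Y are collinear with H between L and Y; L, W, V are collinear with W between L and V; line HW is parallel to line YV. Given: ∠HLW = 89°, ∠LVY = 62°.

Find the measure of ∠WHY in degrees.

∠WHY = 151°

1. ∠VLY = 89°  [H on LY, W on LV]
2. ∠LYV = 29°  [△LYV]
3. ∠LHW = 29°  [HW∥YV, corresponding at H]
4. ∠WHY = 151°  [linear pair at H on LY]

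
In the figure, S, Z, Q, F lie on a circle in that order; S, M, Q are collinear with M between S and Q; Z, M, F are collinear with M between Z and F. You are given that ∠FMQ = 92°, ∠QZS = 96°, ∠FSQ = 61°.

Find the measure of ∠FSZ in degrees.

1. ∠FMS = 88°  [linear pair at M on SQ]
2. ∠QFS = 84°  [cyclic SZQF, opposite ∠Z+∠F]
3. ∠FQS = 35°  [△SQF]
4. ∠SFZ = 31°  [△SMF]
5. ∠FZS = 35°  [same arc SF]
6. ∠FSZ = 114°  [△SZF]

∠FSZ = 114°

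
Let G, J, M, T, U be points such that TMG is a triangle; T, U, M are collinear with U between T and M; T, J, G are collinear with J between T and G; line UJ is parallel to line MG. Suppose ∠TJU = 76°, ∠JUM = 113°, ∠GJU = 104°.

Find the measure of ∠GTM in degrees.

1. ∠JUT = 67°  [linear pair at U on TM]
2. ∠JTU = 37°  [△TUJ]
3. ∠GTM = 37°  [U on TM, J on TG]

∠GTM = 37°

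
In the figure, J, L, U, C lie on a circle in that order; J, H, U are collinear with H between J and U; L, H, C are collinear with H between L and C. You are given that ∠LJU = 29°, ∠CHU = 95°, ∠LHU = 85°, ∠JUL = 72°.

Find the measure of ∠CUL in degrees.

∠CUL = 128°

1. ∠LCU = 29°  [same arc LU]
2. ∠CLU = 23°  [△LHU]
3. ∠CUL = 128°  [△LUC]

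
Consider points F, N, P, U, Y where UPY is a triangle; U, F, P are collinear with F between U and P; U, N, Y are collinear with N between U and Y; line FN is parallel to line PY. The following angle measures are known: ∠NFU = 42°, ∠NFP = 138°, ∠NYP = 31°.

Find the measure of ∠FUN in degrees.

∠FUN = 107°

1. ∠UPY = 42°  [FN∥PY, corresponding at F]
2. ∠PYU = 31°  [N on ray YU]
3. ∠PUY = 107°  [△UPY]
4. ∠FUN = 107°  [F on UP, N on UY]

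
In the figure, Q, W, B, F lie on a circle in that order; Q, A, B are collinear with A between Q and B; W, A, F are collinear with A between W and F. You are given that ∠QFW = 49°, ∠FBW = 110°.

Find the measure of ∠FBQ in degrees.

1. ∠FQW = 70°  [cyclic QWBF, opposite ∠Q+∠B]
2. ∠FWQ = 61°  [△QWF]
3. ∠FBQ = 61°  [same arc QF]

∠FBQ = 61°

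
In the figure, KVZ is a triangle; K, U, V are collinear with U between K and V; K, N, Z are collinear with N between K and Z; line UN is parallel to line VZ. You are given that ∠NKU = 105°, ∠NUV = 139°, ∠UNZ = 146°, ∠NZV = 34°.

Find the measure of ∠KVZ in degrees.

∠KVZ = 41°

1. ∠VKZ = 105°  [U on KV, N on KZ]
2. ∠KZV = 34°  [N on ray ZK]
3. ∠KVZ = 41°  [△KVZ]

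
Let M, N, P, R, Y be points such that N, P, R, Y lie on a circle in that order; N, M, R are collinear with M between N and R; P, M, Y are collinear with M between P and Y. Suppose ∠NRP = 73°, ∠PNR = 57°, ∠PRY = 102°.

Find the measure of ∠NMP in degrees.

∠NMP = 94°

1. ∠NYP = 73°  [same arc NP]
2. ∠PNY = 78°  [cyclic NPRY, opposite ∠N+∠R]
3. ∠NPY = 29°  [△NPY]
4. ∠NMP = 94°  [△NMP]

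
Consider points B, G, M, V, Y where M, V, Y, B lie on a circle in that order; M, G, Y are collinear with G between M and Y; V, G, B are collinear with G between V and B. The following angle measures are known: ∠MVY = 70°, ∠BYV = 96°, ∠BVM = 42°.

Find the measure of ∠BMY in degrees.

1. ∠MBY = 110°  [cyclic MVYB, opposite ∠V+∠B]
2. ∠BYM = 42°  [same arc MB]
3. ∠BMY = 28°  [△MYB]

∠BMY = 28°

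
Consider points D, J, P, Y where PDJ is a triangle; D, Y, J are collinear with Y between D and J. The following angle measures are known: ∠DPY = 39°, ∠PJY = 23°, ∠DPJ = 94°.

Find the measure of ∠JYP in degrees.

∠JYP = 102°

1. ∠DJP = 23°  [Y on ray JD]
2. ∠JDP = 63°  [△PDJ]
3. ∠PDY = 63°  [Y on ray DJ]
4. ∠DYP = 78°  [△PDY]
5. ∠JYP = 102°  [linear pair at Y on DJ]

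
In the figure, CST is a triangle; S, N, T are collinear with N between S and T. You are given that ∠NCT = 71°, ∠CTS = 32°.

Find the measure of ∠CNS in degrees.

1. ∠CTN = 32°  [N on ray TS]
2. ∠CNT = 77°  [△CNT]
3. ∠CNS = 103°  [linear pair at N on ST]

∠CNS = 103°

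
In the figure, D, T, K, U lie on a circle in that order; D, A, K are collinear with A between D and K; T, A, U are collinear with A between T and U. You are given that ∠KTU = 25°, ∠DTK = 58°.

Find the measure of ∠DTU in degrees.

1. ∠KDU = 25°  [same arc KU]
2. ∠DUK = 122°  [cyclic DTKU, opposite ∠T+∠U]
3. ∠DKU = 33°  [△DKU]
4. ∠DTU = 33°  [same arc DU]

∠DTU = 33°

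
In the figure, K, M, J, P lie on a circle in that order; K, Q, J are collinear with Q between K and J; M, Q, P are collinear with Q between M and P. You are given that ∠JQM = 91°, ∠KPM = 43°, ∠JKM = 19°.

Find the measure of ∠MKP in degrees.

∠MKP = 65°

1. ∠KQM = 89°  [linear pair at Q on KJ]
2. ∠KMP = 72°  [△KQM]
3. ∠MKP = 65°  [△KMP]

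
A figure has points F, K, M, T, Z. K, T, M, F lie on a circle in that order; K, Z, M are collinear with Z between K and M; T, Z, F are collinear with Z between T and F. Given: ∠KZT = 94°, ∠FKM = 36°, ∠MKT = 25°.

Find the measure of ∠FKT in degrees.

1. ∠FTM = 36°  [same arc MF]
2. ∠MFT = 25°  [same arc TM]
3. ∠FMT = 119°  [△TMF]
4. ∠FKT = 61°  [cyclic KTMF, opposite ∠K+∠M]

∠FKT = 61°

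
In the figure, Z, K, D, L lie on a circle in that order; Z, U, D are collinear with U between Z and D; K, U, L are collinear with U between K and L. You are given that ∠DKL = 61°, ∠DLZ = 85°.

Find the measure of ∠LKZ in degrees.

∠LKZ = 34°

1. ∠DZL = 61°  [same arc DL]
2. ∠LDZ = 34°  [△ZDL]
3. ∠LKZ = 34°  [same arc ZL]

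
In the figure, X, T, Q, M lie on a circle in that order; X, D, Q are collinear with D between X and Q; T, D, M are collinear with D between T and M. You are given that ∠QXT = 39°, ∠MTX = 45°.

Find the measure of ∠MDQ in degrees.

1. ∠QMT = 39°  [same arc TQ]
2. ∠MQX = 45°  [same arc XM]
3. ∠MDQ = 96°  [△QDM]

∠MDQ = 96°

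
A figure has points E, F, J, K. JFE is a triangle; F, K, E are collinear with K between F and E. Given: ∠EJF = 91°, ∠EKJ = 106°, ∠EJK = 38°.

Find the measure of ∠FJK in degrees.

∠FJK = 53°

1. ∠JEK = 36°  [△JKE]
2. ∠FKJ = 74°  [linear pair at K on FE]
3. ∠FEJ = 36°  [K on ray EF]
4. ∠EFJ = 53°  [△JFE]
5. ∠JFK = 53°  [K on ray FE]
6. ∠FJK = 53°  [△JFK]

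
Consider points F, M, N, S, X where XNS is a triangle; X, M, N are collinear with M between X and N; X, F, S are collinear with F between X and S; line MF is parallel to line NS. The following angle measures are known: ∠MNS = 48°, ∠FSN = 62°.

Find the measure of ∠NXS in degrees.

1. ∠SNX = 48°  [M on ray NX]
2. ∠NSX = 62°  [F on ray SX]
3. ∠NXS = 70°  [△XNS]

∠NXS = 70°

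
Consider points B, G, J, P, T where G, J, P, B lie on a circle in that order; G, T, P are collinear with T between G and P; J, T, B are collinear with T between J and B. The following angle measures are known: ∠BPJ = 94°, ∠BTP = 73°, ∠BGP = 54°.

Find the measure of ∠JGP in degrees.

1. ∠BGJ = 86°  [cyclic GJPB, opposite ∠G+∠P]
2. ∠GTJ = 73°  [vertical angles at T]
3. ∠BTG = 107°  [linear pair at T on GP]
4. ∠GBJ = 19°  [△GTB]
5. ∠BJG = 75°  [△GJB]
6. ∠JGP = 32°  [△GTJ]

∠JGP = 32°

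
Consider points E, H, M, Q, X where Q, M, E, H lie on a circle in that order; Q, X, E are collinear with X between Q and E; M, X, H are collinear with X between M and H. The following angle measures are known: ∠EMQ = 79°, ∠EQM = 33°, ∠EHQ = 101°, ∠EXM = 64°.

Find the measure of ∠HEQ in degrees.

∠HEQ = 31°

1. ∠EHM = 33°  [same arc ME]
2. ∠HXQ = 64°  [vertical angles at X]
3. ∠EXH = 116°  [linear pair at X on QE]
4. ∠HEQ = 31°  [△EXH]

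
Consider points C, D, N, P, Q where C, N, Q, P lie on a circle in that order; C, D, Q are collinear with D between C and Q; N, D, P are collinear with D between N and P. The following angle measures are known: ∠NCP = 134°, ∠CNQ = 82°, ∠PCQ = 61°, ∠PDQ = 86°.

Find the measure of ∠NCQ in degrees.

∠NCQ = 73°

1. ∠CPQ = 98°  [cyclic CNQP, opposite ∠N+∠P]
2. ∠CQP = 21°  [△CQP]
3. ∠CDN = 86°  [vertical angles at D]
4. ∠CNP = 21°  [same arc CP]
5. ∠NCQ = 73°  [△CDN]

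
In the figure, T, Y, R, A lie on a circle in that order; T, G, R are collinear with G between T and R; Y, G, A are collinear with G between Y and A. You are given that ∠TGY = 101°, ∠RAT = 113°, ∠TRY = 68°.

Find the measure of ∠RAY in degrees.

∠RAY = 45°

1. ∠RYT = 67°  [cyclic TYRA, opposite ∠Y+∠A]
2. ∠RTY = 45°  [△TYR]
3. ∠RAY = 45°  [same arc YR]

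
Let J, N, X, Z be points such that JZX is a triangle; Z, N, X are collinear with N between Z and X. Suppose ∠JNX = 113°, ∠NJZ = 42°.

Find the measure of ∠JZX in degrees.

1. ∠JNZ = 67°  [linear pair at N on ZX]
2. ∠JZN = 71°  [△JZN]
3. ∠JZX = 71°  [N on ray ZX]

∠JZX = 71°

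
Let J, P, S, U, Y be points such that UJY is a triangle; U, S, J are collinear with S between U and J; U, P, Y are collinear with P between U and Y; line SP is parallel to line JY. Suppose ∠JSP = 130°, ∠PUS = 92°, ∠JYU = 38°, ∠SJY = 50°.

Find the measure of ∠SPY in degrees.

1. ∠PSU = 50°  [linear pair at S on UJ]
2. ∠SPU = 38°  [△USP]
3. ∠SPY = 142°  [linear pair at P on UY]

∠SPY = 142°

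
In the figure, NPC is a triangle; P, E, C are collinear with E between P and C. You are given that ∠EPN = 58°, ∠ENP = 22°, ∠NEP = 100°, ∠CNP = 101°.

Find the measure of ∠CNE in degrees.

1. ∠CPN = 58°  [E on ray PC]
2. ∠CEN = 80°  [linear pair at E on PC]
3. ∠NCP = 21°  [△NPC]
4. ∠ECN = 21°  [E on ray CP]
5. ∠CNE = 79°  [△NEC]

∠CNE = 79°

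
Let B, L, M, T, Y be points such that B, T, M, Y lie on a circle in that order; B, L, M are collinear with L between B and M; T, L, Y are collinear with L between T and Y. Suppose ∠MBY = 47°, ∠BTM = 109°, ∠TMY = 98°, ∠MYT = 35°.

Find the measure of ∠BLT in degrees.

1. ∠BYM = 71°  [cyclic BTMY, opposite ∠T+∠Y]
2. ∠MBT = 35°  [same arc TM]
3. ∠BMY = 62°  [△BMY]
4. ∠BTY = 62°  [same arc BY]
5. ∠BLT = 83°  [△BLT]

∠BLT = 83°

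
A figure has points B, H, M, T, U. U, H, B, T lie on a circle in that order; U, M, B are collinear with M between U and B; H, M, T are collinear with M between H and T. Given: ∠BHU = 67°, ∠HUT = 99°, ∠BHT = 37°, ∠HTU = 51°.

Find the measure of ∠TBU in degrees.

∠TBU = 30°

1. ∠BTU = 113°  [cyclic UHBT, opposite ∠H+∠T]
2. ∠BUT = 37°  [same arc BT]
3. ∠TBU = 30°  [△UBT]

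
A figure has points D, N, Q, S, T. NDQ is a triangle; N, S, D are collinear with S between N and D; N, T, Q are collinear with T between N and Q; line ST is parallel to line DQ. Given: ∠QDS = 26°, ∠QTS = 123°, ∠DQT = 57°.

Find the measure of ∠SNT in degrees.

1. ∠NDQ = 26°  [S on ray DN]
2. ∠NTS = 57°  [linear pair at T on NQ]
3. ∠NST = 26°  [ST∥DQ, corresponding at S]
4. ∠SNT = 97°  [△NST]

∠SNT = 97°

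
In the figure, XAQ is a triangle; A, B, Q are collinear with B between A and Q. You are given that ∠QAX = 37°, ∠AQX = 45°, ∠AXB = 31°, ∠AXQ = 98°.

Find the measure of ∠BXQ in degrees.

∠BXQ = 67°

1. ∠BAX = 37°  [B on ray AQ]
2. ∠BQX = 45°  [B on ray QA]
3. ∠ABX = 112°  [△XAB]
4. ∠QBX = 68°  [linear pair at B on AQ]
5. ∠BXQ = 67°  [△XBQ]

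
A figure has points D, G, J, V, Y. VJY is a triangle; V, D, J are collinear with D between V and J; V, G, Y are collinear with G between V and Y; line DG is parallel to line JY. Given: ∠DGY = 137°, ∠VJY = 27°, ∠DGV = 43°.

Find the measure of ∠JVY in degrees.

∠JVY = 110°

1. ∠GDV = 27°  [DG∥JY, corresponding at D]
2. ∠DVG = 110°  [△VDG]
3. ∠JVY = 110°  [D on VJ, G on VY]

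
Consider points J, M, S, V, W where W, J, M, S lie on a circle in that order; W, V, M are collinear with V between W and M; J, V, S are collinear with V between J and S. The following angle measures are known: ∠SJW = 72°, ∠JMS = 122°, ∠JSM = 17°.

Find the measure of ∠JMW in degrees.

1. ∠JWS = 58°  [cyclic WJMS, opposite ∠W+∠M]
2. ∠JSW = 50°  [△WJS]
3. ∠JMW = 50°  [same arc WJ]

∠JMW = 50°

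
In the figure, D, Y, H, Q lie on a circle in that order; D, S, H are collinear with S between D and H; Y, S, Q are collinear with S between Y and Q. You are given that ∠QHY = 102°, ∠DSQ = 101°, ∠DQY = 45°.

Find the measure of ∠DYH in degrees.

1. ∠QDY = 78°  [cyclic DYHQ, opposite ∠D+∠H]
2. ∠HSY = 101°  [vertical angles at S]
3. ∠DHY = 45°  [same arc DY]
4. ∠DYQ = 57°  [△DYQ]
5. ∠DSY = 79°  [linear pair at S on DH]
6. ∠HDY = 44°  [△DSY]
7. ∠DYH = 91°  [△DYH]

∠DYH = 91°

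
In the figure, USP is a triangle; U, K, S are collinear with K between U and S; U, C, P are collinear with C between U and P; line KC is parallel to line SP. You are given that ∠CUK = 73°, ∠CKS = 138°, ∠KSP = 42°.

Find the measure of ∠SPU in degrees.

∠SPU = 65°

1. ∠PUS = 73°  [K on US, C on UP]
2. ∠PSU = 42°  [K on ray SU]
3. ∠SPU = 65°  [△USP]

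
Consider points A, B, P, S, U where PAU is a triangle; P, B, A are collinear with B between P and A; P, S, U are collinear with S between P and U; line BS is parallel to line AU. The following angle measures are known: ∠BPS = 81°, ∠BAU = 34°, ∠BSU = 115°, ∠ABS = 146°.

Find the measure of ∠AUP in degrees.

∠AUP = 65°

1. ∠APU = 81°  [B on PA, S on PU]
2. ∠PAU = 34°  [B on ray AP]
3. ∠AUP = 65°  [△PAU]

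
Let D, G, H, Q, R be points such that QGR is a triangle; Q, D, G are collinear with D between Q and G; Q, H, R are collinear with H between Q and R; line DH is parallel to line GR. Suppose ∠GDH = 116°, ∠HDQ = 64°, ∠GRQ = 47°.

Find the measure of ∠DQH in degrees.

1. ∠QGR = 64°  [DH∥GR, corresponding at D]
2. ∠GQR = 69°  [△QGR]
3. ∠DQH = 69°  [D on QG, H on QR]

∠DQH = 69°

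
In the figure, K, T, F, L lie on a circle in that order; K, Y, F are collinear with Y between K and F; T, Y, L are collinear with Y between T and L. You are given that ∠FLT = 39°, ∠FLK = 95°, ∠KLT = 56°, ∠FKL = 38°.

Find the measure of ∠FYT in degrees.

1. ∠KFT = 56°  [same arc KT]
2. ∠FTL = 38°  [same arc FL]
3. ∠FYT = 86°  [△TYF]

∠FYT = 86°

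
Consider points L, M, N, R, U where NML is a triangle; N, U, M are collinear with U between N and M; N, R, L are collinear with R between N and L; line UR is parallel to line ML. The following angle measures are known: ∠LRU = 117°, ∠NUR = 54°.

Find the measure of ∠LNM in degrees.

1. ∠NRU = 63°  [linear pair at R on NL]
2. ∠RNU = 63°  [△NUR]
3. ∠LNM = 63°  [U on NM, R on NL]

∠LNM = 63°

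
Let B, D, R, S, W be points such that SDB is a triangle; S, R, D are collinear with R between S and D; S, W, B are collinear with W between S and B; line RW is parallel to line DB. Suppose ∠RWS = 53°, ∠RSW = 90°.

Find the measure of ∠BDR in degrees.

1. ∠SRW = 37°  [△SRW]
2. ∠DRW = 143°  [linear pair at R on SD]
3. ∠BDR = 37°  [RW∥DB, co-interior at D–R]

∠BDR = 37°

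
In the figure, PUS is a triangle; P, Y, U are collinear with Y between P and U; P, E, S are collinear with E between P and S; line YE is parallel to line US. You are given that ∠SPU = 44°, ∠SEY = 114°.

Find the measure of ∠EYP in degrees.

∠EYP = 70°

1. ∠EPY = 44°  [Y on PU, E on PS]
2. ∠PEY = 66°  [linear pair at E on PS]
3. ∠EYP = 70°  [△PYE]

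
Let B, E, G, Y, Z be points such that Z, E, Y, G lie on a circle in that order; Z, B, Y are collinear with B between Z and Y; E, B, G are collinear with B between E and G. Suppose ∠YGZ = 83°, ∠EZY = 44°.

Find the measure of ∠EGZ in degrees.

∠EGZ = 39°

1. ∠YEZ = 97°  [cyclic ZEYG, opposite ∠E+∠G]
2. ∠EYZ = 39°  [△ZEY]
3. ∠EGZ = 39°  [same arc ZE]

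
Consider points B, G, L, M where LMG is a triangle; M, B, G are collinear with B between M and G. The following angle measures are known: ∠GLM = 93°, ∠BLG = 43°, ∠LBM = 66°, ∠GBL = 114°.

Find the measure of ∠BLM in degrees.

∠BLM = 50°

1. ∠BGL = 23°  [△LBG]
2. ∠LGM = 23°  [B on ray GM]
3. ∠GML = 64°  [△LMG]
4. ∠BML = 64°  [B on ray MG]
5. ∠BLM = 50°  [△LMB]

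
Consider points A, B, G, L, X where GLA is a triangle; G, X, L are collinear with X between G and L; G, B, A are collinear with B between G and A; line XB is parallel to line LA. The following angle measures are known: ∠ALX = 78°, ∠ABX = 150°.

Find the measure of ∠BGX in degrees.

∠BGX = 72°

1. ∠ALG = 78°  [X on ray LG]
2. ∠GBX = 30°  [linear pair at B on GA]
3. ∠BXG = 78°  [XB∥LA, corresponding at X]
4. ∠BGX = 72°  [△GXB]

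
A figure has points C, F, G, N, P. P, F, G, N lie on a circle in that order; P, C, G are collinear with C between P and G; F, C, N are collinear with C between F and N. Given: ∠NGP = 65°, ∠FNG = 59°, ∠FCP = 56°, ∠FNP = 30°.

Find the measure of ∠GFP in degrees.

∠GFP = 91°

1. ∠FPG = 59°  [same arc FG]
2. ∠FGP = 30°  [same arc PF]
3. ∠GFP = 91°  [△PFG]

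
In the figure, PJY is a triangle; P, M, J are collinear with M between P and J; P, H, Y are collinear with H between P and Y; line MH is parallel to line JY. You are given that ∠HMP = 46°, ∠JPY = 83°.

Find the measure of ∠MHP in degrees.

∠MHP = 51°

1. ∠PJY = 46°  [MH∥JY, corresponding at M]
2. ∠JYP = 51°  [△PJY]
3. ∠MHP = 51°  [MH∥JY, corresponding at H]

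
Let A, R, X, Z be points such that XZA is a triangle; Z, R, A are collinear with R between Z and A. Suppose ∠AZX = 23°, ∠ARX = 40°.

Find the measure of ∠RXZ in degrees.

1. ∠RZX = 23°  [R on ray ZA]
2. ∠XRZ = 140°  [linear pair at R on ZA]
3. ∠RXZ = 17°  [△XZR]

∠RXZ = 17°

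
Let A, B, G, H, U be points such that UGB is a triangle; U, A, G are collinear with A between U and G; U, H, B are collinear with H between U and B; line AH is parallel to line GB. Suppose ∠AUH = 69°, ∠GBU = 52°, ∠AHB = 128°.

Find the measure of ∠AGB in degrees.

∠AGB = 59°

1. ∠BUG = 69°  [A on UG, H on UB]
2. ∠BGU = 59°  [△UGB]
3. ∠AGB = 59°  [A on ray GU]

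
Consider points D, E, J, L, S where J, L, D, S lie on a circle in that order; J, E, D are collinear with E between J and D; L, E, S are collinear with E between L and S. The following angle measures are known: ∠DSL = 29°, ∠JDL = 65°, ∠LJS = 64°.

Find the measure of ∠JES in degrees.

1. ∠DJL = 29°  [same arc LD]
2. ∠JSL = 65°  [same arc JL]
3. ∠JLS = 51°  [△JLS]
4. ∠JEL = 100°  [△JEL]
5. ∠DES = 100°  [vertical angles at E]
6. ∠JES = 80°  [linear pair at E on JD]

∠JES = 80°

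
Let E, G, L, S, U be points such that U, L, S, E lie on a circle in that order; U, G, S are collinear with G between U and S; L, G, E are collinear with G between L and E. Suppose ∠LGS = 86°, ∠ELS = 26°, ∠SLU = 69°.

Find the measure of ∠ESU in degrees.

∠ESU = 43°

1. ∠EUS = 26°  [same arc SE]
2. ∠SEU = 111°  [cyclic ULSE, opposite ∠L+∠E]
3. ∠ESU = 43°  [△USE]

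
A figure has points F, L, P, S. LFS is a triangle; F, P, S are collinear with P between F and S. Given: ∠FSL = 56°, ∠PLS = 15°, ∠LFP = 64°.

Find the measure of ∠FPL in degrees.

1. ∠LSP = 56°  [P on ray SF]
2. ∠LPS = 109°  [△LPS]
3. ∠FPL = 71°  [linear pair at P on FS]

∠FPL = 71°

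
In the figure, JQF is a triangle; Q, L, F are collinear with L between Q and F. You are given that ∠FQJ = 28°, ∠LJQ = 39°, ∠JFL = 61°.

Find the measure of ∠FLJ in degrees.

∠FLJ = 67°

1. ∠JQL = 28°  [L on ray QF]
2. ∠JLQ = 113°  [△JQL]
3. ∠FLJ = 67°  [linear pair at L on QF]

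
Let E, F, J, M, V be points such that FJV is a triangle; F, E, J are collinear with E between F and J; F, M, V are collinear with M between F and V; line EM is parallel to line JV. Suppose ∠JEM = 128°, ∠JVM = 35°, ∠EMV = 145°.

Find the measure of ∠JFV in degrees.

1. ∠FEM = 52°  [linear pair at E on FJ]
2. ∠FVJ = 35°  [M on ray VF]
3. ∠FJV = 52°  [EM∥JV, corresponding at E]
4. ∠JFV = 93°  [△FJV]

∠JFV = 93°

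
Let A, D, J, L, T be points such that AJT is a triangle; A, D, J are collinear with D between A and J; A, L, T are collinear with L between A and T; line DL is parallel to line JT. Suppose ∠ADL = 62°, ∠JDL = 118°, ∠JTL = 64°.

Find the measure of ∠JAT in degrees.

∠JAT = 54°

1. ∠AJT = 62°  [DL∥JT, corresponding at D]
2. ∠ATJ = 64°  [L on ray TA]
3. ∠JAT = 54°  [△AJT]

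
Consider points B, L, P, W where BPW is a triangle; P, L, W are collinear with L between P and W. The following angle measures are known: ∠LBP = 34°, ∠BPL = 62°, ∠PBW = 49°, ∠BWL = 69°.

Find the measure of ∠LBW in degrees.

1. ∠BLP = 84°  [△BPL]
2. ∠BLW = 96°  [linear pair at L on PW]
3. ∠LBW = 15°  [△BLW]

∠LBW = 15°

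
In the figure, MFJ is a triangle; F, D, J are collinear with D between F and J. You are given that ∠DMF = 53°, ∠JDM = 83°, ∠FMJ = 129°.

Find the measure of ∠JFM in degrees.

1. ∠FDM = 97°  [linear pair at D on FJ]
2. ∠DFM = 30°  [△MFD]
3. ∠JFM = 30°  [D on ray FJ]

∠JFM = 30°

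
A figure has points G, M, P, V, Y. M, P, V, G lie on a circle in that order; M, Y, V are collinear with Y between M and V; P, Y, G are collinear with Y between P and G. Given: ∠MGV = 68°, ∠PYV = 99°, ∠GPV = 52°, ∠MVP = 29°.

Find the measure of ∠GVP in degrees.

∠GVP = 89°

1. ∠MPV = 112°  [cyclic MPVG, opposite ∠P+∠G]
2. ∠MYP = 81°  [linear pair at Y on MV]
3. ∠MGP = 29°  [same arc MP]
4. ∠PMV = 39°  [△MPV]
5. ∠GPM = 60°  [△MYP]
6. ∠GMP = 91°  [△MPG]
7. ∠GVP = 89°  [cyclic MPVG, opposite ∠M+∠V]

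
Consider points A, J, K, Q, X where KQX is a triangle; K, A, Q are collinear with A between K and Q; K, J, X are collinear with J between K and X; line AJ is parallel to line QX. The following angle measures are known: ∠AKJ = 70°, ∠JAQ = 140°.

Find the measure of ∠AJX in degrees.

∠AJX = 110°

1. ∠JAK = 40°  [linear pair at A on KQ]
2. ∠AJK = 70°  [△KAJ]
3. ∠AJX = 110°  [linear pair at J on KX]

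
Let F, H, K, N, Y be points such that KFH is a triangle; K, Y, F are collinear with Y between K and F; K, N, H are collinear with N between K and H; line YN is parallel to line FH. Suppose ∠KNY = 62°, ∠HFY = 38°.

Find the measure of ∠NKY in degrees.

∠NKY = 80°

1. ∠FHK = 62°  [YN∥FH, corresponding at N]
2. ∠HFK = 38°  [Y on ray FK]
3. ∠FKH = 80°  [△KFH]
4. ∠NKY = 80°  [Y on KF, N on KH]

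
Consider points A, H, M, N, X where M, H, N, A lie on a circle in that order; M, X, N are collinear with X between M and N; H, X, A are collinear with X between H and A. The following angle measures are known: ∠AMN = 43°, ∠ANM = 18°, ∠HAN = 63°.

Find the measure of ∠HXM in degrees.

∠HXM = 99°

1. ∠AHM = 18°  [same arc MA]
2. ∠HMN = 63°  [same arc HN]
3. ∠HXM = 99°  [△MXH]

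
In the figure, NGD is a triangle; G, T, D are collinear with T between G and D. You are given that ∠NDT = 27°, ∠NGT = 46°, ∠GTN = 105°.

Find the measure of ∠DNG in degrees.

1. ∠GDN = 27°  [T on ray DG]
2. ∠DGN = 46°  [T on ray GD]
3. ∠DNG = 107°  [△NGD]

∠DNG = 107°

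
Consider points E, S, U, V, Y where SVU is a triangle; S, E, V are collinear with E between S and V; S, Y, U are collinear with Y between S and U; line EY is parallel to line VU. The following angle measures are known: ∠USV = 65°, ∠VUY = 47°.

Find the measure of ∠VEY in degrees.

∠VEY = 112°

1. ∠SUV = 47°  [Y on ray US]
2. ∠SVU = 68°  [△SVU]
3. ∠SEY = 68°  [EY∥VU, corresponding at E]
4. ∠VEY = 112°  [linear pair at E on SV]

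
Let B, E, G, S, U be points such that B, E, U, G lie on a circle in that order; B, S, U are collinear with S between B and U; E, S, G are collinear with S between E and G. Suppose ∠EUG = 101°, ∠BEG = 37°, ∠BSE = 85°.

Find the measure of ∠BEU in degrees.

1. ∠EBG = 79°  [cyclic BEUG, opposite ∠B+∠U]
2. ∠BGE = 64°  [△BEG]
3. ∠EBU = 58°  [△BSE]
4. ∠BUE = 64°  [same arc BE]
5. ∠BEU = 58°  [△BEU]

∠BEU = 58°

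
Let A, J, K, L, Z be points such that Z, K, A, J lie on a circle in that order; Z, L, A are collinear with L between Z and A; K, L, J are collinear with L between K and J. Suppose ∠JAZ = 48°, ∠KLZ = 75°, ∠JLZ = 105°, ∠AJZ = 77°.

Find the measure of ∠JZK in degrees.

∠JZK = 112°

1. ∠JKZ = 48°  [same arc ZJ]
2. ∠AZJ = 55°  [△ZAJ]
3. ∠KJZ = 20°  [△ZLJ]
4. ∠JZK = 112°  [△ZKJ]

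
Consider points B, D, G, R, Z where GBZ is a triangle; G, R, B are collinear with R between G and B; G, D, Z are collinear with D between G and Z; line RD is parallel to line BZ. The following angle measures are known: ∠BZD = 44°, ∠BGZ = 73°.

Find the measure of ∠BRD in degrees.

1. ∠BZG = 44°  [D on ray ZG]
2. ∠GBZ = 63°  [△GBZ]
3. ∠DRG = 63°  [RD∥BZ, corresponding at R]
4. ∠BRD = 117°  [linear pair at R on GB]

∠BRD = 117°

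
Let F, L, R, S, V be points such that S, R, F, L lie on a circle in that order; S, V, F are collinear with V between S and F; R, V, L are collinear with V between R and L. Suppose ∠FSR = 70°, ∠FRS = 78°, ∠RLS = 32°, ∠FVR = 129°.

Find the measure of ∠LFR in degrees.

∠LFR = 91°

1. ∠FLR = 70°  [same arc RF]
2. ∠RFS = 32°  [△SRF]
3. ∠FRL = 19°  [△RVF]
4. ∠LFR = 91°  [△RFL]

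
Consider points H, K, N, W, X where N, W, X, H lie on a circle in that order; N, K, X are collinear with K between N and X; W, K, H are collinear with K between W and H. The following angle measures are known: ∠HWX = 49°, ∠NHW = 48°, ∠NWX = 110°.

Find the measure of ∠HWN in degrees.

∠HWN = 61°

1. ∠HNX = 49°  [same arc XH]
2. ∠NHX = 70°  [cyclic NWXH, opposite ∠W+∠H]
3. ∠HXN = 61°  [△NXH]
4. ∠HWN = 61°  [same arc NH]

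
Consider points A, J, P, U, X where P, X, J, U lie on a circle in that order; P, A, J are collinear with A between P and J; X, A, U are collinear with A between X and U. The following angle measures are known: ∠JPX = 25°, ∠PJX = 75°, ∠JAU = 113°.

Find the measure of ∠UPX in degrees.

1. ∠PUX = 75°  [same arc PX]
2. ∠PAX = 113°  [vertical angles at A]
3. ∠PXU = 42°  [△PAX]
4. ∠UPX = 63°  [△PXU]

∠UPX = 63°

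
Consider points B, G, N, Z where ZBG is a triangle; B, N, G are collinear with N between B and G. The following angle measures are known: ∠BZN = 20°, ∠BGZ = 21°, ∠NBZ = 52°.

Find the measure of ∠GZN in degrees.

∠GZN = 87°

1. ∠BNZ = 108°  [△ZBN]
2. ∠NGZ = 21°  [N on ray GB]
3. ∠GNZ = 72°  [linear pair at N on BG]
4. ∠GZN = 87°  [△ZNG]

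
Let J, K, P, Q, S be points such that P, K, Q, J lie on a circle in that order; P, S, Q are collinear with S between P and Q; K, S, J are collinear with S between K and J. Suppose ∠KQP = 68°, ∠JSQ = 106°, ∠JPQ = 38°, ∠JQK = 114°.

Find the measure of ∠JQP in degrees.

1. ∠JKQ = 38°  [same arc QJ]
2. ∠KJQ = 28°  [△KQJ]
3. ∠JQP = 46°  [△QSJ]

∠JQP = 46°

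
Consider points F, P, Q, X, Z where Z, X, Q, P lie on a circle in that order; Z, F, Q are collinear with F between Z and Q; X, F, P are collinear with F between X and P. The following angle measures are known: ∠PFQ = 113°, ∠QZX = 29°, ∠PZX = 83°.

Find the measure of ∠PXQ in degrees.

1. ∠QPX = 29°  [same arc XQ]
2. ∠PQX = 97°  [cyclic ZXQP, opposite ∠Z+∠Q]
3. ∠PXQ = 54°  [△XQP]

∠PXQ = 54°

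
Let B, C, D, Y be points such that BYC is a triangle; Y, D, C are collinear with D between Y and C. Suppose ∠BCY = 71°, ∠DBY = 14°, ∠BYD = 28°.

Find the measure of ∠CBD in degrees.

1. ∠BCD = 71°  [D on ray CY]
2. ∠BDY = 138°  [△BYD]
3. ∠BDC = 42°  [linear pair at D on YC]
4. ∠CBD = 67°  [△BDC]

∠CBD = 67°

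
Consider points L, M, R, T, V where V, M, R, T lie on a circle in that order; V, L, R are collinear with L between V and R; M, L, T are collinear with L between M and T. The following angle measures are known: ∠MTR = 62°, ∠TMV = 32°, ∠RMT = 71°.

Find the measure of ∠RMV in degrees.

1. ∠TRV = 32°  [same arc VT]
2. ∠RVT = 71°  [same arc RT]
3. ∠RTV = 77°  [△VRT]
4. ∠RMV = 103°  [cyclic VMRT, opposite ∠M+∠T]

∠RMV = 103°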